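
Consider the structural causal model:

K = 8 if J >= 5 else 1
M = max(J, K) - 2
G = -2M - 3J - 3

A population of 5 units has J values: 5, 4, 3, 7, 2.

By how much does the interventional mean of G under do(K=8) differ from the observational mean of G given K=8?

Every unit gets K=8 under the intervention. G values become -30, -27, -24, -36, -21; E[G|do(K=8)] = -27.6.
Conditioning on K=8 selects the 2 unit(s) with J ∈ {5, 7}. Their G values: -30, -36. Mean = -33.
Difference = -27.6 − (-33) = 5.4.

5.4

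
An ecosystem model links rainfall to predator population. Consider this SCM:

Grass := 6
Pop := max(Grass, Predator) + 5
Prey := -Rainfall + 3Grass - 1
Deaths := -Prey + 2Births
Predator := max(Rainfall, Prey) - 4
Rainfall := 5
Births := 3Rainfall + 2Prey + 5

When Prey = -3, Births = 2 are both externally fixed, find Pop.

Under do(Prey = -3, Births = 2), each intervened variable's structural equation is replaced by its fixed value.
Predator = max(Rainfall, Prey) - 4  [with Rainfall=5, Prey=-3]  = 1
Pop = max(Grass, Predator) + 5  [with Grass=6, Predator=1]  = 11

11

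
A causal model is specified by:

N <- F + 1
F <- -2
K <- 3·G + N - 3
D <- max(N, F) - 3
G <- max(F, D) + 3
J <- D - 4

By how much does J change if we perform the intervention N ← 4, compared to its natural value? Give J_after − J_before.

5

Under do(N=4), the mechanism N <- F + 1 is discarded; N is fixed at 4.
D = max(N, F) - 3  [with N=4, F=-2]  = 1
J = D - 4  [with D=1]  = -3
Without intervention: N = F + 1  [with F=-2]  = -1; D = max(N, F) - 3  [with N=-1, F=-2]  = -4; J = D - 4  [with D=-4]  = -8.
Change = -3 − (-8) = 5.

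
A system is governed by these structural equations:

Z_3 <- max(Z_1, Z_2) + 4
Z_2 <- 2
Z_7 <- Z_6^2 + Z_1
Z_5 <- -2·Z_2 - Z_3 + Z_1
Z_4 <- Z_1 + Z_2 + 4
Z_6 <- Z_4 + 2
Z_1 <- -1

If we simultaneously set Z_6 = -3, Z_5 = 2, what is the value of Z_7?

8

Setting Z_6 = -3, Z_5 = 2 by intervention discards those variables' equations.
Z_7 = Z_6^2 + Z_1  [with Z_6=-3, Z_1=-1]  = 8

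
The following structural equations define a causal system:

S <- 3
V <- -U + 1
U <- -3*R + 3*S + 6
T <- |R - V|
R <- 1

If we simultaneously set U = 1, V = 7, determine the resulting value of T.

Setting U = 1, V = 7 by intervention discards those variables' equations.
T = |R - V|  [with R=1, V=7]  = 6

6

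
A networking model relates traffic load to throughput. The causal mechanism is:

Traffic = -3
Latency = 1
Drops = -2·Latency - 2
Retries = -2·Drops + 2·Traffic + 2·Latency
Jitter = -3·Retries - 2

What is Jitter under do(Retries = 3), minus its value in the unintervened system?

Intervening sets Retries = 3 and removes its equation (Retries = -2·Drops + 2·Traffic + 2·Latency).
Jitter = -3·Retries - 2  [with Retries=3]  = -11
Without intervention: Drops = -2·Latency - 2  [with Latency=1]  = -4; Retries = -2·Drops + 2·Traffic + 2·Latency  [with Drops=-4, Traffic=-3, Latency=1]  = 4; Jitter = -3·Retries - 2  [with Retries=4]  = -14.
Change = -11 − (-14) = 3.

3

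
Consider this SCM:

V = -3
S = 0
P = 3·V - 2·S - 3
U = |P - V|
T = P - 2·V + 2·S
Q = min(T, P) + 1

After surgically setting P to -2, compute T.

do(P=-2) replaces the equation P = 3·V - 2·S - 3 with the constant P = -2.
T = P - 2·V + 2·S  [with P=-2, V=-3, S=0]  = 4

4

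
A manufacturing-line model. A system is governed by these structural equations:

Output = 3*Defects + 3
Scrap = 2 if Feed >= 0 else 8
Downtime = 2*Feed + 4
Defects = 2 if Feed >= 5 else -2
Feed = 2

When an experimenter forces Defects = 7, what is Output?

24

Under do(Defects=7), the mechanism Defects = 2 if Feed >= 5 else -2 is discarded; Defects is fixed at 7.
Output = 3*Defects + 3  [with Defects=7]  = 24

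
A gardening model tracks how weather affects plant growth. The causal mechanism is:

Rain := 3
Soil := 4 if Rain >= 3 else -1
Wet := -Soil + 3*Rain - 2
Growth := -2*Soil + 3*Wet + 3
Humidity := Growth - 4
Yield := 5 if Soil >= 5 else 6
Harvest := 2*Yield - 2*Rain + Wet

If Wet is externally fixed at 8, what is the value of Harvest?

14

The intervention breaks the incoming arrows to Wet: Wet := -Soil + 3*Rain - 2 no longer applies, and Wet = 8.
Soil = 4 if Rain >= 3 else -1  [with Rain=3]  = 4
Yield = 5 if Soil >= 5 else 6  [with Soil=4]  = 6
Harvest = 2*Yield - 2*Rain + Wet  [with Yield=6, Rain=3, Wet=8]  = 14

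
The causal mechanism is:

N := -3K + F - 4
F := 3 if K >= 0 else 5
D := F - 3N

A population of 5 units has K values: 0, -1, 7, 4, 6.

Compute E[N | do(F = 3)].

-10.6

Every unit gets F=3 under the intervention. N values become -1, 2, -22, -13, -19; E[N|do(F=3)] = -10.6.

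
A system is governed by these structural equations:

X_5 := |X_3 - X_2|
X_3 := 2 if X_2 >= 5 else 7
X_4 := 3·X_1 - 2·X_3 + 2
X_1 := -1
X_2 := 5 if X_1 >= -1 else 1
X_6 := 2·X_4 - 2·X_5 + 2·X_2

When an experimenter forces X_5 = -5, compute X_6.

The intervention breaks the incoming arrows to X_5: X_5 := |X_3 - X_2| no longer applies, and X_5 = -5.
X_2 = 5 if X_1 >= -1 else 1  [with X_1=-1]  = 5
X_3 = 2 if X_2 >= 5 else 7  [with X_2=5]  = 2
X_4 = 3·X_1 - 2·X_3 + 2  [with X_1=-1, X_3=2]  = -5
X_6 = 2·X_4 - 2·X_5 + 2·X_2  [with X_4=-5, X_5=-5, X_2=5]  = 10

10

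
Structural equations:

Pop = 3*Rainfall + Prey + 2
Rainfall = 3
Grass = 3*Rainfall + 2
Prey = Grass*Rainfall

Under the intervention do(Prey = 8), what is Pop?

The intervention breaks the incoming arrows to Prey: Prey = Grass*Rainfall no longer applies, and Prey = 8.
Pop = 3*Rainfall + Prey + 2  [with Rainfall=3, Prey=8]  = 19

19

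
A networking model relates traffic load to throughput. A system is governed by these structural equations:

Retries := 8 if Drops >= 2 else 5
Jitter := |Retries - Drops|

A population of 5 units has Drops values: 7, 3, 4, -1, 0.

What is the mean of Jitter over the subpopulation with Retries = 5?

5.5

E[Jitter|Retries=5] averages over only the 2 units with Retries=5 (Drops = -1, 0): Jitter = 6, 5, mean 5.5.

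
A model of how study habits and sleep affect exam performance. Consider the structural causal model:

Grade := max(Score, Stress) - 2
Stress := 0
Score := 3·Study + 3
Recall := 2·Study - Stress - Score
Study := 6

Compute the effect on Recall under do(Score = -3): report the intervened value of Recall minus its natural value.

The intervention breaks the incoming arrows to Score: Score := 3·Study + 3 no longer applies, and Score = -3.
Recall = 2·Study - Stress - Score  [with Study=6, Stress=0, Score=-3]  = 15
Without intervention: Score = 3·Study + 3  [with Study=6]  = 21; Recall = 2·Study - Stress - Score  [with Study=6, Stress=0, Score=21]  = -9.
Change = 15 − (-9) = 24.

24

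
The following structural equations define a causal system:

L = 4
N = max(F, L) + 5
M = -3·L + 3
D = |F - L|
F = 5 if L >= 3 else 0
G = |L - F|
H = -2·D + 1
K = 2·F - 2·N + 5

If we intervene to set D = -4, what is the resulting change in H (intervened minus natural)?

Under do(D=-4), the mechanism D = |F - L| is discarded; D is fixed at -4.
H = -2·D + 1  [with D=-4]  = 9
Without intervention: F = 5 if L >= 3 else 0  [with L=4]  = 5; D = |F - L|  [with F=5, L=4]  = 1; H = -2·D + 1  [with D=1]  = -1.
Change = 9 − (-1) = 10.

10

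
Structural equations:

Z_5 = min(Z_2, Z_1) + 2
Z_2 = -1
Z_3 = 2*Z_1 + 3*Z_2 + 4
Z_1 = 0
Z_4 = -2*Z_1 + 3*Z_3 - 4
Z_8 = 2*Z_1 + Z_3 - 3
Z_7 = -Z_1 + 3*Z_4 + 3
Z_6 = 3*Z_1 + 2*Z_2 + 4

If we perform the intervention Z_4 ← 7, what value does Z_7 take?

24

The intervention breaks the incoming arrows to Z_4: Z_4 = -2*Z_1 + 3*Z_3 - 4 no longer applies, and Z_4 = 7.
Z_7 = -Z_1 + 3*Z_4 + 3  [with Z_1=0, Z_4=7]  = 24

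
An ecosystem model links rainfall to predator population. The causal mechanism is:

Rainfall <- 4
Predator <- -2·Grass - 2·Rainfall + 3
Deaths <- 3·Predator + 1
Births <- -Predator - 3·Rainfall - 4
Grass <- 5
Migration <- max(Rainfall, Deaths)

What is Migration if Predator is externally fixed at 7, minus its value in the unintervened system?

The intervention breaks the incoming arrows to Predator: Predator <- -2·Grass - 2·Rainfall + 3 no longer applies, and Predator = 7.
Deaths = 3·Predator + 1  [with Predator=7]  = 22
Migration = max(Rainfall, Deaths)  [with Rainfall=4, Deaths=22]  = 22
Without intervention: Predator = -2·Grass - 2·Rainfall + 3  [with Grass=5, Rainfall=4]  = -15; Deaths = 3·Predator + 1  [with Predator=-15]  = -44; Migration = max(Rainfall, Deaths)  [with Rainfall=4, Deaths=-44]  = 4.
Change = 22 − 4 = 18.

18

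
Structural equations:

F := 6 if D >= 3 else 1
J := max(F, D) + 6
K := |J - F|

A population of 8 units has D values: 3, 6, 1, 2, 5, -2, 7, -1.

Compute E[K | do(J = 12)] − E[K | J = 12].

2.5

do(J=12) breaks J's dependence on D. With J=12 fixed, K across the units is 6, 6, 11, 11, 6, 11, 6, 11, mean 8.5.
Conditioning on J=12 selects the 3 unit(s) with D ∈ {3, 6, 5}. Their K values: 6, 6, 6. Mean = 6.
Difference = 8.5 − 6 = 2.5.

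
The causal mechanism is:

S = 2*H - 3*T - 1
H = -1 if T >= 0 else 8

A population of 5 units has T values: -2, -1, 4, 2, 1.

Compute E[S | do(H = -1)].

Every unit gets H=-1 under the intervention. S values become 3, 0, -15, -9, -6; E[S|do(H=-1)] = -5.4.

-5.4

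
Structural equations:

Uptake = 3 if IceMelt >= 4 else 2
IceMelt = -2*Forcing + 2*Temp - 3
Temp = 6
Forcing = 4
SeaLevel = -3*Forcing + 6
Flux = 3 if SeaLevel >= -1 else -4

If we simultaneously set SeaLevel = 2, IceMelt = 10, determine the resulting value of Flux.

The joint intervention fixes SeaLevel = 2, IceMelt = 10, removing each variable's own equation.
Flux = 3 if SeaLevel >= -1 else -4  [with SeaLevel=2]  = 3

3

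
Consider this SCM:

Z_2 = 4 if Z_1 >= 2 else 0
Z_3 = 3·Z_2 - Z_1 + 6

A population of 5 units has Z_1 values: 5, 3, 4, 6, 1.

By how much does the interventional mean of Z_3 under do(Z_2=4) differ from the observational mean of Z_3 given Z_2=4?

0.7

do(Z_2=4) breaks Z_2's dependence on Z_1. With Z_2=4 fixed, Z_3 across the units is 13, 15, 14, 12, 17, mean 14.2.
Observing Z_2=4 restricts to units where Z_2's equation naturally yields 4: Z_1 ∈ {5, 3, 4, 6}. In that subpopulation Z_3 = 13, 15, 14, 12, mean 13.5.
Difference = 14.2 − 13.5 = 0.7.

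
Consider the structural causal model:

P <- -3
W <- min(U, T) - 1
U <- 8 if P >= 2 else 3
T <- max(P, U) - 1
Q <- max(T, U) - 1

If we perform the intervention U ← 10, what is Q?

9

do(U=10) replaces the equation U <- 8 if P >= 2 else 3 with the constant U = 10.
T = max(P, U) - 1  [with P=-3, U=10]  = 9
Q = max(T, U) - 1  [with T=9, U=10]  = 9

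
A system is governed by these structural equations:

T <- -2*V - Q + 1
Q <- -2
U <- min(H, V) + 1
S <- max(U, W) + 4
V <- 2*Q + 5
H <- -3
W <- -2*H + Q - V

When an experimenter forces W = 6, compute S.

The intervention breaks the incoming arrows to W: W <- -2*H + Q - V no longer applies, and W = 6.
V = 2*Q + 5  [with Q=-2]  = 1
U = min(H, V) + 1  [with H=-3, V=1]  = -2
S = max(U, W) + 4  [with U=-2, W=6]  = 10

10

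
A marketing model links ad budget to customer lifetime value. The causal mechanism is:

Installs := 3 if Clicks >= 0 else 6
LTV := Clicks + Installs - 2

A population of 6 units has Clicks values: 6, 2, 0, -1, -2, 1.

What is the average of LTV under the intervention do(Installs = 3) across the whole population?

2

Every unit gets Installs=3 under the intervention. LTV values become 7, 3, 1, 0, -1, 2; E[LTV|do(Installs=3)] = 2.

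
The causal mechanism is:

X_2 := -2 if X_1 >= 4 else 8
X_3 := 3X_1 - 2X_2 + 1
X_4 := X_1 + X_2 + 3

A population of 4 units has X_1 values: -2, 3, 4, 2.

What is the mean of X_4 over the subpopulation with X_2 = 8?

12

Observing X_2=8 restricts to units where X_2's equation naturally yields 8: X_1 ∈ {-2, 3, 2}. In that subpopulation X_4 = 9, 14, 13, mean 12.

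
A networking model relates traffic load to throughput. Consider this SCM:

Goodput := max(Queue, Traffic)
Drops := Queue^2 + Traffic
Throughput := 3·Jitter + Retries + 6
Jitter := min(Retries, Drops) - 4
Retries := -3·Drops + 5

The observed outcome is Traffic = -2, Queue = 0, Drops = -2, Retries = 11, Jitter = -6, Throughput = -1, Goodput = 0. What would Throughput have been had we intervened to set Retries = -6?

Under do(Retries=-6), the mechanism Retries := -3·Drops + 5 is discarded; Retries is fixed at -6.
Drops = Queue^2 + Traffic  [with Queue=0, Traffic=-2]  = -2
Jitter = min(Retries, Drops) - 4  [with Retries=-6, Drops=-2]  = -10
Throughput = 3·Jitter + Retries + 6  [with Jitter=-10, Retries=-6]  = -30

-30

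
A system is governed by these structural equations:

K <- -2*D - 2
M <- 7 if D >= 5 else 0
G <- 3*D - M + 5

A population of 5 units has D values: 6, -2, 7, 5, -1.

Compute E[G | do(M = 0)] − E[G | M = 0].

Every unit gets M=0 under the intervention. G values become 23, -1, 26, 20, 2; E[G|do(M=0)] = 14.
Observing M=0 restricts to units where M's equation naturally yields 0: D ∈ {-2, -1}. In that subpopulation G = -1, 2, mean 0.5.
Difference = 14 − 0.5 = 13.5.

13.5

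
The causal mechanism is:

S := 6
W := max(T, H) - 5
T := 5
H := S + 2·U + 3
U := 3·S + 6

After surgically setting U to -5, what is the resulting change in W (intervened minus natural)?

do(U=-5) replaces the equation U := 3·S + 6 with the constant U = -5.
H = S + 2·U + 3  [with S=6, U=-5]  = -1
W = max(T, H) - 5  [with T=5, H=-1]  = 0
Without intervention: U = 3·S + 6  [with S=6]  = 24; H = S + 2·U + 3  [with S=6, U=24]  = 57; W = max(T, H) - 5  [with T=5, H=57]  = 52.
Change = 0 − 52 = -52.

-52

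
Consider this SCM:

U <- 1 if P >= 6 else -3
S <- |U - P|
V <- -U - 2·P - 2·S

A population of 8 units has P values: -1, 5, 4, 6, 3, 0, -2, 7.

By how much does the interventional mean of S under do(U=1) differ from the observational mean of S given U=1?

Under do(U=1), U's equation is replaced by U=1 for every unit. Per-unit S: 2, 4, 3, 5, 2, 1, 3, 6. Mean = 3.25.
E[S|U=1] averages over only the 2 units with U=1 (P = 6, 7): S = 5, 6, mean 5.5.
Difference = 3.25 − 5.5 = -2.25.

-2.25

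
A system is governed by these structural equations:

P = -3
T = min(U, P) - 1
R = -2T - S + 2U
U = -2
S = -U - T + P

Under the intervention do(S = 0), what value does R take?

Intervening sets S = 0 and removes its equation (S = -U - T + P).
T = min(U, P) - 1  [with U=-2, P=-3]  = -4
R = -2T - S + 2U  [with T=-4, S=0, U=-2]  = 4

4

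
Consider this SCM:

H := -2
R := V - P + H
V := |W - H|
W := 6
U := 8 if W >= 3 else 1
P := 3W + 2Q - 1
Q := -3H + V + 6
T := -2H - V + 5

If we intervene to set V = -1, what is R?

The intervention breaks the incoming arrows to V: V := |W - H| no longer applies, and V = -1.
Q = -3H + V + 6  [with H=-2, V=-1]  = 11
P = 3W + 2Q - 1  [with W=6, Q=11]  = 39
R = V - P + H  [with V=-1, P=39, H=-2]  = -42

-42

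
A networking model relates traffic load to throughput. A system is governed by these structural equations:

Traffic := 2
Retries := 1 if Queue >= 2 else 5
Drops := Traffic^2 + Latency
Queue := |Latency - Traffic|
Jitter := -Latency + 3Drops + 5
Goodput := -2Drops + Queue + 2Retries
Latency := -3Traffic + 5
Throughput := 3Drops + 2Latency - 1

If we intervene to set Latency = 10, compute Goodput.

-18

do(Latency=10) replaces the equation Latency := -3Traffic + 5 with the constant Latency = 10.
Queue = |Latency - Traffic|  [with Latency=10, Traffic=2]  = 8
Drops = Traffic^2 + Latency  [with Traffic=2, Latency=10]  = 14
Retries = 1 if Queue >= 2 else 5  [with Queue=8]  = 1
Goodput = -2Drops + Queue + 2Retries  [with Drops=14, Queue=8, Retries=1]  = -18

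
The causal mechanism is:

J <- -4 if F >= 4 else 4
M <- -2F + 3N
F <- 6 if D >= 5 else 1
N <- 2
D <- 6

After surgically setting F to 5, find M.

-4

The intervention breaks the incoming arrows to F: F <- 6 if D >= 5 else 1 no longer applies, and F = 5.
M = -2F + 3N  [with F=5, N=2]  = -4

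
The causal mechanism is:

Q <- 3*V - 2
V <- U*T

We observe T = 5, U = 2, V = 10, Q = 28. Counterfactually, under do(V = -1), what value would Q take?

The intervention breaks the incoming arrows to V: V <- U*T no longer applies, and V = -1.
Q = 3*V - 2  [with V=-1]  = -5

-5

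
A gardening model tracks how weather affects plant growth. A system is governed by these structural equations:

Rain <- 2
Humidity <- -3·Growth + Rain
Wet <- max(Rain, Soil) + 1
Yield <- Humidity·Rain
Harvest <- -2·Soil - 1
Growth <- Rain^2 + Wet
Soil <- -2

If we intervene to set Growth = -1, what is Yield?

Under do(Growth=-1), the mechanism Growth <- Rain^2 + Wet is discarded; Growth is fixed at -1.
Humidity = -3·Growth + Rain  [with Growth=-1, Rain=2]  = 5
Yield = Humidity·Rain  [with Humidity=5, Rain=2]  = 10

10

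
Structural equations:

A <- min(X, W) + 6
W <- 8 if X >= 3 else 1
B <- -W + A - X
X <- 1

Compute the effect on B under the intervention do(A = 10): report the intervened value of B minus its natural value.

3

The intervention breaks the incoming arrows to A: A <- min(X, W) + 6 no longer applies, and A = 10.
W = 8 if X >= 3 else 1  [with X=1]  = 1
B = -W + A - X  [with W=1, A=10, X=1]  = 8
Without intervention: W = 8 if X >= 3 else 1  [with X=1]  = 1; A = min(X, W) + 6  [with X=1, W=1]  = 7; B = -W + A - X  [with W=1, A=7, X=1]  = 5.
Change = 8 − 5 = 3.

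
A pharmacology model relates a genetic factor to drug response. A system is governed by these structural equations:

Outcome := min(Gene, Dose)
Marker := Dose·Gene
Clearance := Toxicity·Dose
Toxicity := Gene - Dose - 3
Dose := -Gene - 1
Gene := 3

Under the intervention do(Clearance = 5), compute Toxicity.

The intervention breaks the incoming arrows to Clearance: Clearance := Toxicity·Dose no longer applies, and Clearance = 5.
Since Toxicity is not a descendant of the intervened variable, it is unaffected.
Dose = -Gene - 1  [with Gene=3]  = -4
Toxicity = Gene - Dose - 3  [with Gene=3, Dose=-4]  = 4

4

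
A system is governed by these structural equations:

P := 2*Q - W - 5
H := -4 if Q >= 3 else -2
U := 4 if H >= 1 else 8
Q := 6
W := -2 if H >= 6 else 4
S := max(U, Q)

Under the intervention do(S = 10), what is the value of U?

8

do(S=10) replaces the equation S := max(U, Q) with the constant S = 10.
U is not downstream of the intervention, so its value is determined by the original equations.
H = -4 if Q >= 3 else -2  [with Q=6]  = -4
U = 4 if H >= 1 else 8  [with H=-4]  = 8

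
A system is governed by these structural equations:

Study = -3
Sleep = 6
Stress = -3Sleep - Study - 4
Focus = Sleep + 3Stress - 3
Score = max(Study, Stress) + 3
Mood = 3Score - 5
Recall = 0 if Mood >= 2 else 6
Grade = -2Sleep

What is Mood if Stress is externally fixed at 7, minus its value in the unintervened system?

30

The intervention breaks the incoming arrows to Stress: Stress = -3Sleep - Study - 4 no longer applies, and Stress = 7.
Score = max(Study, Stress) + 3  [with Study=-3, Stress=7]  = 10
Mood = 3Score - 5  [with Score=10]  = 25
Without intervention: Stress = -3Sleep - Study - 4  [with Sleep=6, Study=-3]  = -19; Score = max(Study, Stress) + 3  [with Study=-3, Stress=-19]  = 0; Mood = 3Score - 5  [with Score=0]  = -5.
Change = 25 − (-5) = 30.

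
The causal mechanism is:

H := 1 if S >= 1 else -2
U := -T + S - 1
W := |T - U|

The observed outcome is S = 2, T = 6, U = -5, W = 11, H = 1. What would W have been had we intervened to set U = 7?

The intervention breaks the incoming arrows to U: U := -T + S - 1 no longer applies, and U = 7.
W = |T - U|  [with T=6, U=7]  = 1

1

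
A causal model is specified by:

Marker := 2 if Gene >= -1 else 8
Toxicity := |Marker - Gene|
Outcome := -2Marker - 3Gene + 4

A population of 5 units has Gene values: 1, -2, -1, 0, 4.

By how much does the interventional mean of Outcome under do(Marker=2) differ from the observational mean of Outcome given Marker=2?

1.8

Every unit gets Marker=2 under the intervention. Outcome values become -3, 6, 3, 0, -12; E[Outcome|do(Marker=2)] = -1.2.
E[Outcome|Marker=2] averages over only the 4 units with Marker=2 (Gene = 1, -1, 0, 4): Outcome = -3, 3, 0, -12, mean -3.
Difference = -1.2 − (-3) = 1.8.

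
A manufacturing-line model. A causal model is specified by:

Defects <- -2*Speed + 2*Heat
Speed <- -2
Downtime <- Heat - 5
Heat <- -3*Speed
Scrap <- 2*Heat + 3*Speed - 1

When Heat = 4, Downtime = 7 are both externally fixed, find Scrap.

The joint intervention fixes Heat = 4, Downtime = 7, removing each variable's own equation.
Scrap = 2*Heat + 3*Speed - 1  [with Heat=4, Speed=-2]  = 1

1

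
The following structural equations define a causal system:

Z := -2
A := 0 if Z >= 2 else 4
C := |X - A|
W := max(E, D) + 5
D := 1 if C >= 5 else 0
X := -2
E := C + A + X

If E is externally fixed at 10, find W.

15

Intervening sets E = 10 and removes its equation (E := C + A + X).
A = 0 if Z >= 2 else 4  [with Z=-2]  = 4
C = |X - A|  [with X=-2, A=4]  = 6
D = 1 if C >= 5 else 0  [with C=6]  = 1
W = max(E, D) + 5  [with E=10, D=1]  = 15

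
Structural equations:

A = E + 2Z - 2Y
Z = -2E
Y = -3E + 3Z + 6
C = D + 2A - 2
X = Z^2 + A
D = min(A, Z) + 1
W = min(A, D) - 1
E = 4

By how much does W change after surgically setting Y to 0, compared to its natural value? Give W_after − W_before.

-5

The intervention breaks the incoming arrows to Y: Y = -3E + 3Z + 6 no longer applies, and Y = 0.
Z = -2E  [with E=4]  = -8
A = E + 2Z - 2Y  [with E=4, Z=-8, Y=0]  = -12
D = min(A, Z) + 1  [with A=-12, Z=-8]  = -11
W = min(A, D) - 1  [with A=-12, D=-11]  = -13
Without intervention: Z = -2E  [with E=4]  = -8; Y = -3E + 3Z + 6  [with E=4, Z=-8]  = -30; A = E + 2Z - 2Y  [with E=4, Z=-8, Y=-30]  = 48; D = min(A, Z) + 1  [with A=48, Z=-8]  = -7; W = min(A, D) - 1  [with A=48, D=-7]  = -8.
Change = -13 − (-8) = -5.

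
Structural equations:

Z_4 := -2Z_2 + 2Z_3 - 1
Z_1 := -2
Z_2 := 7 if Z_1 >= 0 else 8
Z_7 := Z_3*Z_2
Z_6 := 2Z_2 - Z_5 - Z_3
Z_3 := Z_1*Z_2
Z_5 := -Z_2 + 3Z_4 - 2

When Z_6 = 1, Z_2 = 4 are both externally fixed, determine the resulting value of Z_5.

The joint intervention fixes Z_6 = 1, Z_2 = 4, removing each variable's own equation.
Z_3 = Z_1*Z_2  [with Z_1=-2, Z_2=4]  = -8
Z_4 = -2Z_2 + 2Z_3 - 1  [with Z_2=4, Z_3=-8]  = -25
Z_5 = -Z_2 + 3Z_4 - 2  [with Z_2=4, Z_4=-25]  = -81

-81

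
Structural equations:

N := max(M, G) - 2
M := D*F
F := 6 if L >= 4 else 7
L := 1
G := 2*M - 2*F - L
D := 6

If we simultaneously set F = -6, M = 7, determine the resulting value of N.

23

Setting F = -6, M = 7 by intervention discards those variables' equations.
G = 2*M - 2*F - L  [with M=7, F=-6, L=1]  = 25
N = max(M, G) - 2  [with M=7, G=25]  = 23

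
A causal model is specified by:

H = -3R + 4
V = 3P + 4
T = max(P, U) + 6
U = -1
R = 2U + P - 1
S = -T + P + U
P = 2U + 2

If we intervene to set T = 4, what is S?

do(T=4) replaces the equation T = max(P, U) + 6 with the constant T = 4.
P = 2U + 2  [with U=-1]  = 0
S = -T + P + U  [with T=4, P=0, U=-1]  = -5

-5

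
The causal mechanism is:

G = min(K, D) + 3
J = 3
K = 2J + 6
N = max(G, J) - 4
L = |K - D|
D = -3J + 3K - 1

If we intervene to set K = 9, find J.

3

Under do(K=9), the mechanism K = 2J + 6 is discarded; K is fixed at 9.
J is not downstream of the intervention, so its value is determined by the original equations.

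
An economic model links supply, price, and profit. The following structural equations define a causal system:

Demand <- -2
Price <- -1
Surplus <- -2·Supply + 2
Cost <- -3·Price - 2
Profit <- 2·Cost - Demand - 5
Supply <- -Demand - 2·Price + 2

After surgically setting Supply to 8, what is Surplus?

The intervention breaks the incoming arrows to Supply: Supply <- -Demand - 2·Price + 2 no longer applies, and Supply = 8.
Surplus = -2·Supply + 2  [with Supply=8]  = -14

-14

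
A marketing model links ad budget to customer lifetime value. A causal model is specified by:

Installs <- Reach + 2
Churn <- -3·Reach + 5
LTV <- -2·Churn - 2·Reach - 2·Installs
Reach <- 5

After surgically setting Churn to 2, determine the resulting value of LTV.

-28

The intervention breaks the incoming arrows to Churn: Churn <- -3·Reach + 5 no longer applies, and Churn = 2.
Installs = Reach + 2  [with Reach=5]  = 7
LTV = -2·Churn - 2·Reach - 2·Installs  [with Churn=2, Reach=5, Installs=7]  = -28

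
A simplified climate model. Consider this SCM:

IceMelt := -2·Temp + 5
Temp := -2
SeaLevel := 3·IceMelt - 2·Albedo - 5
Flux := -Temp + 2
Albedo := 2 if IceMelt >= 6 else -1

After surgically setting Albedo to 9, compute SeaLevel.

The intervention breaks the incoming arrows to Albedo: Albedo := 2 if IceMelt >= 6 else -1 no longer applies, and Albedo = 9.
IceMelt = -2·Temp + 5  [with Temp=-2]  = 9
SeaLevel = 3·IceMelt - 2·Albedo - 5  [with IceMelt=9, Albedo=9]  = 4

4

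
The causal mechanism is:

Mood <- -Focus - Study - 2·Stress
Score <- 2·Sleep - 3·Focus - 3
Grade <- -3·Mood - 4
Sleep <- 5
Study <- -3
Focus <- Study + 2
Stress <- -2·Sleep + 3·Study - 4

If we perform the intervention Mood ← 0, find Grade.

-4

Intervening sets Mood = 0 and removes its equation (Mood <- -Focus - Study - 2·Stress).
Grade = -3·Mood - 4  [with Mood=0]  = -4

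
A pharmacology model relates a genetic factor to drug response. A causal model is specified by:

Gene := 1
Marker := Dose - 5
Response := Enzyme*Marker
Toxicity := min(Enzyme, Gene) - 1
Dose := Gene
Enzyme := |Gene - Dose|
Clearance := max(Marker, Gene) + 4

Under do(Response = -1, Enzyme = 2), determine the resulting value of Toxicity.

0

The joint intervention fixes Response = -1, Enzyme = 2, removing each variable's own equation.
Toxicity = min(Enzyme, Gene) - 1  [with Enzyme=2, Gene=1]  = 0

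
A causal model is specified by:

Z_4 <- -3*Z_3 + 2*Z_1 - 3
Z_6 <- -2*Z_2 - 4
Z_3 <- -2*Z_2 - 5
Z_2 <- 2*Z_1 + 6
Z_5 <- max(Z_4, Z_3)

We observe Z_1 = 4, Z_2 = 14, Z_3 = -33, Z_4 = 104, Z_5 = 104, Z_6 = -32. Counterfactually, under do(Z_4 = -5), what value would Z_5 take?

Intervening sets Z_4 = -5 and removes its equation (Z_4 <- -3*Z_3 + 2*Z_1 - 3).
Z_2 = 2*Z_1 + 6  [with Z_1=4]  = 14
Z_3 = -2*Z_2 - 5  [with Z_2=14]  = -33
Z_5 = max(Z_4, Z_3)  [with Z_4=-5, Z_3=-33]  = -5

-5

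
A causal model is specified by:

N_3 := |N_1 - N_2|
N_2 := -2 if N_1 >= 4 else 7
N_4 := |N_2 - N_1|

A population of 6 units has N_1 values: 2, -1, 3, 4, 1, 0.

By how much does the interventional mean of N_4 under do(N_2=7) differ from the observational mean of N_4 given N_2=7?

-0.5

Under do(N_2=7), N_2's equation is replaced by N_2=7 for every unit. Per-unit N_4: 5, 8, 4, 3, 6, 7. Mean = 5.5.
E[N_4|N_2=7] averages over only the 5 units with N_2=7 (N_1 = 2, -1, 3, 1, 0): N_4 = 5, 8, 4, 6, 7, mean 6.
Difference = 5.5 − 6 = -0.5.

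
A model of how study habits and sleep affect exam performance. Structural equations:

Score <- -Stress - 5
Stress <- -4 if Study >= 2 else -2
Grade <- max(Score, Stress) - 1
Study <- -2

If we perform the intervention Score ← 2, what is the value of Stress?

Under do(Score=2), the mechanism Score <- -Stress - 5 is discarded; Score is fixed at 2.
Since Stress is not a descendant of the intervened variable, it is unaffected.
Stress = -4 if Study >= 2 else -2  [with Study=-2]  = -2

-2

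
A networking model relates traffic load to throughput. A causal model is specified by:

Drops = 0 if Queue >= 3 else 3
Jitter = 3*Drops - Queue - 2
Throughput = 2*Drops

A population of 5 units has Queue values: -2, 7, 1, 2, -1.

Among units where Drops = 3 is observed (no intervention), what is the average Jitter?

Conditioning on Drops=3 selects the 4 unit(s) with Queue ∈ {-2, 1, 2, -1}. Their Jitter values: 9, 6, 5, 8. Mean = 7.

7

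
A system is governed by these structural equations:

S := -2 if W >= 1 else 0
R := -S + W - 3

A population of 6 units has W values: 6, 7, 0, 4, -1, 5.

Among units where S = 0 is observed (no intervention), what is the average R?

-3.5

E[R|S=0] averages over only the 2 units with S=0 (W = 0, -1): R = -3, -4, mean -3.5.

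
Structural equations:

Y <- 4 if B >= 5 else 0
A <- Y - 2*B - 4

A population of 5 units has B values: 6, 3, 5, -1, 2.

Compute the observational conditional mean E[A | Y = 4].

Conditioning on Y=4 selects the 2 unit(s) with B ∈ {6, 5}. Their A values: -12, -10. Mean = -11.

-11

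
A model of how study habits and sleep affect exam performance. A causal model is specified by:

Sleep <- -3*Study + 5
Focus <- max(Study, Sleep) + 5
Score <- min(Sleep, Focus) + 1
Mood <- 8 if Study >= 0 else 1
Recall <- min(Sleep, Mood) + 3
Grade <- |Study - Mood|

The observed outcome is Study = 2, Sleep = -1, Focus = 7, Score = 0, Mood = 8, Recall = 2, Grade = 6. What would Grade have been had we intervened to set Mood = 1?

Under do(Mood=1), the mechanism Mood <- 8 if Study >= 0 else 1 is discarded; Mood is fixed at 1.
Grade = |Study - Mood|  [with Study=2, Mood=1]  = 1

1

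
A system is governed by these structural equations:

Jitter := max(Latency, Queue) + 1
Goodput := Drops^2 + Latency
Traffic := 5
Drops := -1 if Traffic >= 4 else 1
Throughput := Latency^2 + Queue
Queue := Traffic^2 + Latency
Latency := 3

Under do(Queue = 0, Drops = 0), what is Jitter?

4

Setting Queue = 0, Drops = 0 by intervention discards those variables' equations.
Jitter = max(Latency, Queue) + 1  [with Latency=3, Queue=0]  = 4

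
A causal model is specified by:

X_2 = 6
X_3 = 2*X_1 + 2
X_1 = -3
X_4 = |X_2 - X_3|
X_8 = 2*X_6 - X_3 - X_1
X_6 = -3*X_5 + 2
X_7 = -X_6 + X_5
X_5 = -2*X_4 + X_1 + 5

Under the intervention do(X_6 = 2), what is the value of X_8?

Intervening sets X_6 = 2 and removes its equation (X_6 = -3*X_5 + 2).
X_3 = 2*X_1 + 2  [with X_1=-3]  = -4
X_8 = 2*X_6 - X_3 - X_1  [with X_6=2, X_3=-4, X_1=-3]  = 11

11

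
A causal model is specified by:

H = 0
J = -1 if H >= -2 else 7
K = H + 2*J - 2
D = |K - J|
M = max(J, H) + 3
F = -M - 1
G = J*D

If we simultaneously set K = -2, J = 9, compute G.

99

The joint intervention fixes K = -2, J = 9, removing each variable's own equation.
D = |K - J|  [with K=-2, J=9]  = 11
G = J*D  [with J=9, D=11]  = 99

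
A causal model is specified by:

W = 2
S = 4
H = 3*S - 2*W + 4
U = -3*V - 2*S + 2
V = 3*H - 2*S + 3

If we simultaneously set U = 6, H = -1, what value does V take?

Under do(U = 6, H = -1), each intervened variable's structural equation is replaced by its fixed value.
V = 3*H - 2*S + 3  [with H=-1, S=4]  = -8

-8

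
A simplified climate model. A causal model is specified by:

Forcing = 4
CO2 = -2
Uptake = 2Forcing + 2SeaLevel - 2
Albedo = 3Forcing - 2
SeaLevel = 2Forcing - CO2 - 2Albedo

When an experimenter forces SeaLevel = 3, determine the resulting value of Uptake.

Intervening sets SeaLevel = 3 and removes its equation (SeaLevel = 2Forcing - CO2 - 2Albedo).
Uptake = 2Forcing + 2SeaLevel - 2  [with Forcing=4, SeaLevel=3]  = 12

12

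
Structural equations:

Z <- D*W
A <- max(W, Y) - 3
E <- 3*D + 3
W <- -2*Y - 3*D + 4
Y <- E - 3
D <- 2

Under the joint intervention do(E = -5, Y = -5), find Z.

Under do(E = -5, Y = -5), each intervened variable's structural equation is replaced by its fixed value.
W = -2*Y - 3*D + 4  [with Y=-5, D=2]  = 8
Z = D*W  [with D=2, W=8]  = 16

16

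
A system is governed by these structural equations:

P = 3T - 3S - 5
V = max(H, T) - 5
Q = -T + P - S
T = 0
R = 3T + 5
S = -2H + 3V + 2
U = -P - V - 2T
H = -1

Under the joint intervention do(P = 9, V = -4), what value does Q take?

17

The joint intervention fixes P = 9, V = -4, removing each variable's own equation.
S = -2H + 3V + 2  [with H=-1, V=-4]  = -8
Q = -T + P - S  [with T=0, P=9, S=-8]  = 17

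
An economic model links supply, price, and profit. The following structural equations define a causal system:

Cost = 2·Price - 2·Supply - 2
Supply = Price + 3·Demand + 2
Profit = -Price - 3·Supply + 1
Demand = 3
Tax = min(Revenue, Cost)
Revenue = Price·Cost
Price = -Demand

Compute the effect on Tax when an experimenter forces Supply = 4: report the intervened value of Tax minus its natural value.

The intervention breaks the incoming arrows to Supply: Supply = Price + 3·Demand + 2 no longer applies, and Supply = 4.
Price = -Demand  [with Demand=3]  = -3
Cost = 2·Price - 2·Supply - 2  [with Price=-3, Supply=4]  = -16
Revenue = Price·Cost  [with Price=-3, Cost=-16]  = 48
Tax = min(Revenue, Cost)  [with Revenue=48, Cost=-16]  = -16
Without intervention: Price = -Demand  [with Demand=3]  = -3; Supply = Price + 3·Demand + 2  [with Price=-3, Demand=3]  = 8; Cost = 2·Price - 2·Supply - 2  [with Price=-3, Supply=8]  = -24; Revenue = Price·Cost  [with Price=-3, Cost=-24]  = 72; Tax = min(Revenue, Cost)  [with Revenue=72, Cost=-24]  = -24.
Change = -16 − (-24) = 8.

8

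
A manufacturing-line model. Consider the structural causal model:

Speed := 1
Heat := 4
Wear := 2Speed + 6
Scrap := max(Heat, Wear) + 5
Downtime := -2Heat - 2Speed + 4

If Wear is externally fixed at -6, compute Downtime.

do(Wear=-6) replaces the equation Wear := 2Speed + 6 with the constant Wear = -6.
Downtime is not downstream of the intervention, so its value is determined by the original equations.
Downtime = -2Heat - 2Speed + 4  [with Heat=4, Speed=1]  = -6

-6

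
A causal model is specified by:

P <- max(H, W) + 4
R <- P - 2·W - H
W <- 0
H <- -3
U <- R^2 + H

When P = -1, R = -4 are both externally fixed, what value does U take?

13

Setting P = -1, R = -4 by intervention discards those variables' equations.
U = R^2 + H  [with R=-4, H=-3]  = 13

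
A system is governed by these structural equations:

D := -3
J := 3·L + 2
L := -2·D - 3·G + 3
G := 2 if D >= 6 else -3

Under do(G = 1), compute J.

Under do(G=1), the mechanism G := 2 if D >= 6 else -3 is discarded; G is fixed at 1.
L = -2·D - 3·G + 3  [with D=-3, G=1]  = 6
J = 3·L + 2  [with L=6]  = 20

20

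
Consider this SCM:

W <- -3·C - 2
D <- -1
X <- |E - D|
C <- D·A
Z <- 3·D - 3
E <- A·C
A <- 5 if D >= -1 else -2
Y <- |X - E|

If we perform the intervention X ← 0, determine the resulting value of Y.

25

Intervening sets X = 0 and removes its equation (X <- |E - D|).
A = 5 if D >= -1 else -2  [with D=-1]  = 5
C = D·A  [with D=-1, A=5]  = -5
E = A·C  [with A=5, C=-5]  = -25
Y = |X - E|  [with X=0, E=-25]  = 25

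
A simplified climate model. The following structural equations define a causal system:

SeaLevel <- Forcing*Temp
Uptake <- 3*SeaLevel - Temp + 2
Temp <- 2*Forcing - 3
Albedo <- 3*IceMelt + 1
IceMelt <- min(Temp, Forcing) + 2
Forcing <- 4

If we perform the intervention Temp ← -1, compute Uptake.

-9

Under do(Temp=-1), the mechanism Temp <- 2*Forcing - 3 is discarded; Temp is fixed at -1.
SeaLevel = Forcing*Temp  [with Forcing=4, Temp=-1]  = -4
Uptake = 3*SeaLevel - Temp + 2  [with SeaLevel=-4, Temp=-1]  = -9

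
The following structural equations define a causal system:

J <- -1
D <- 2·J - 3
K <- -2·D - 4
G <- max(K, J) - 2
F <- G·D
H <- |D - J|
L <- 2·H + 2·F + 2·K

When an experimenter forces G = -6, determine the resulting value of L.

The intervention breaks the incoming arrows to G: G <- max(K, J) - 2 no longer applies, and G = -6.
D = 2·J - 3  [with J=-1]  = -5
K = -2·D - 4  [with D=-5]  = 6
F = G·D  [with G=-6, D=-5]  = 30
H = |D - J|  [with D=-5, J=-1]  = 4
L = 2·H + 2·F + 2·K  [with H=4, F=30, K=6]  = 80

80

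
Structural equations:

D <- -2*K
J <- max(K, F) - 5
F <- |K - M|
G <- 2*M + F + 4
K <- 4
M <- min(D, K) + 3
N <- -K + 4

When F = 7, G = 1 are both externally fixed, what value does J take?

2

The joint intervention fixes F = 7, G = 1, removing each variable's own equation.
J = max(K, F) - 5  [with K=4, F=7]  = 2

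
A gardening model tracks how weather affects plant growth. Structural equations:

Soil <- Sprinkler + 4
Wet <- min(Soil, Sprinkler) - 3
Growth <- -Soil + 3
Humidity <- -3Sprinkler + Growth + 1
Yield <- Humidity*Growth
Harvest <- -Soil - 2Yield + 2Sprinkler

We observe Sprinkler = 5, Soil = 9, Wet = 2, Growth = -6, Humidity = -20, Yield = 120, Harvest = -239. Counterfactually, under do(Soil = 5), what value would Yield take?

32

Under do(Soil=5), the mechanism Soil <- Sprinkler + 4 is discarded; Soil is fixed at 5.
Growth = -Soil + 3  [with Soil=5]  = -2
Humidity = -3Sprinkler + Growth + 1  [with Sprinkler=5, Growth=-2]  = -16
Yield = Humidity*Growth  [with Humidity=-16, Growth=-2]  = 32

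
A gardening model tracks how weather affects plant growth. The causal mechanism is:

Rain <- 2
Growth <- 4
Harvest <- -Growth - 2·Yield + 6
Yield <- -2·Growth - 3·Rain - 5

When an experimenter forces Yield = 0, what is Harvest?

2

The intervention breaks the incoming arrows to Yield: Yield <- -2·Growth - 3·Rain - 5 no longer applies, and Yield = 0.
Harvest = -Growth - 2·Yield + 6  [with Growth=4, Yield=0]  = 2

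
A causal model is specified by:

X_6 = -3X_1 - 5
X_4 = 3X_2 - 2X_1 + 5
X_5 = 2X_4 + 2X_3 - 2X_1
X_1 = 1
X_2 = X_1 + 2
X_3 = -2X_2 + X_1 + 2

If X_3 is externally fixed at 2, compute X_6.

The intervention breaks the incoming arrows to X_3: X_3 = -2X_2 + X_1 + 2 no longer applies, and X_3 = 2.
No directed path runs from X_3 to X_6, so X_6 keeps its natural value.
X_6 = -3X_1 - 5  [with X_1=1]  = -8

-8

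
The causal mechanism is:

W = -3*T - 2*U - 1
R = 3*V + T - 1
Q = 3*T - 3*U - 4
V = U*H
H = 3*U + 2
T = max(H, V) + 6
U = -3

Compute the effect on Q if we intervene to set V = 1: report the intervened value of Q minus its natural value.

-60

do(V=1) replaces the equation V = U*H with the constant V = 1.
H = 3*U + 2  [with U=-3]  = -7
T = max(H, V) + 6  [with H=-7, V=1]  = 7
Q = 3*T - 3*U - 4  [with T=7, U=-3]  = 26
Without intervention: H = 3*U + 2  [with U=-3]  = -7; V = U*H  [with U=-3, H=-7]  = 21; T = max(H, V) + 6  [with H=-7, V=21]  = 27; Q = 3*T - 3*U - 4  [with T=27, U=-3]  = 86.
Change = 26 − 86 = -60.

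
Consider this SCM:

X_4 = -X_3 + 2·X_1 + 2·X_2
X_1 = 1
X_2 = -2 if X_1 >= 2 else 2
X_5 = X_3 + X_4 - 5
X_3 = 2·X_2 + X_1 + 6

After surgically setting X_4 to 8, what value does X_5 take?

14

Intervening sets X_4 = 8 and removes its equation (X_4 = -X_3 + 2·X_1 + 2·X_2).
X_2 = -2 if X_1 >= 2 else 2  [with X_1=1]  = 2
X_3 = 2·X_2 + X_1 + 6  [with X_2=2, X_1=1]  = 11
X_5 = X_3 + X_4 - 5  [with X_3=11, X_4=8]  = 14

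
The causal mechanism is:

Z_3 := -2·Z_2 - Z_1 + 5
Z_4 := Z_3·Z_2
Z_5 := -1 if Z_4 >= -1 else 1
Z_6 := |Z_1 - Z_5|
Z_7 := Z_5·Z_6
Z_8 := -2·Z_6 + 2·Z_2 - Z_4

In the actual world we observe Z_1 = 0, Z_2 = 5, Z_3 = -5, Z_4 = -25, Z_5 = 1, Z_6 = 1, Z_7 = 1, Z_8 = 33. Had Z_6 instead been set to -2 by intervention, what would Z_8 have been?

39

Intervening sets Z_6 = -2 and removes its equation (Z_6 := |Z_1 - Z_5|).
Z_3 = -2·Z_2 - Z_1 + 5  [with Z_2=5, Z_1=0]  = -5
Z_4 = Z_3·Z_2  [with Z_3=-5, Z_2=5]  = -25
Z_8 = -2·Z_6 + 2·Z_2 - Z_4  [with Z_6=-2, Z_2=5, Z_4=-25]  = 39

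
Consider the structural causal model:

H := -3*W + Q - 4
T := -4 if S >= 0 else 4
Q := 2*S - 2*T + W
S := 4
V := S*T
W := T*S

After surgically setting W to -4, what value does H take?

20

do(W=-4) replaces the equation W := T*S with the constant W = -4.
T = -4 if S >= 0 else 4  [with S=4]  = -4
Q = 2*S - 2*T + W  [with S=4, T=-4, W=-4]  = 12
H = -3*W + Q - 4  [with W=-4, Q=12]  = 20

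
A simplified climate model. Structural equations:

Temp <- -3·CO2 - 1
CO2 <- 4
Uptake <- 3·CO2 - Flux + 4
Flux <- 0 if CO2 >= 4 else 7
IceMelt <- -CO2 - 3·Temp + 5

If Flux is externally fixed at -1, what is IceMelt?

40

Under do(Flux=-1), the mechanism Flux <- 0 if CO2 >= 4 else 7 is discarded; Flux is fixed at -1.
Since IceMelt is not a descendant of the intervened variable, it is unaffected.
Temp = -3·CO2 - 1  [with CO2=4]  = -13
IceMelt = -CO2 - 3·Temp + 5  [with CO2=4, Temp=-13]  = 40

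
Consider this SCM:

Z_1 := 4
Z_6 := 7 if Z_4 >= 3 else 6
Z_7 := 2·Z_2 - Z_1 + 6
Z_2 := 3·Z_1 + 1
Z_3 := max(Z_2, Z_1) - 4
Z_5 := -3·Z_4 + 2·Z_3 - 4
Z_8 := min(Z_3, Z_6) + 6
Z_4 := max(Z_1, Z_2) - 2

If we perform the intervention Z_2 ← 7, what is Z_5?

-13

do(Z_2=7) replaces the equation Z_2 := 3·Z_1 + 1 with the constant Z_2 = 7.
Z_3 = max(Z_2, Z_1) - 4  [with Z_2=7, Z_1=4]  = 3
Z_4 = max(Z_1, Z_2) - 2  [with Z_1=4, Z_2=7]  = 5
Z_5 = -3·Z_4 + 2·Z_3 - 4  [with Z_4=5, Z_3=3]  = -13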